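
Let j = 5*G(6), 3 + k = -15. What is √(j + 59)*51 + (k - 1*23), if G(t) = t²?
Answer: -41 + 51*√239 ≈ 747.44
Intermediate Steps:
k = -18 (k = -3 - 15 = -18)
j = 180 (j = 5*6² = 5*36 = 180)
√(j + 59)*51 + (k - 1*23) = √(180 + 59)*51 + (-18 - 1*23) = √239*51 + (-18 - 23) = 51*√239 - 41 = -41 + 51*√239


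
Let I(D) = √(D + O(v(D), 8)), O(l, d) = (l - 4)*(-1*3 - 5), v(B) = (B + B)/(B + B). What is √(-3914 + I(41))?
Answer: √(-3914 + √65) ≈ 62.497*I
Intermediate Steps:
v(B) = 1 (v(B) = (2*B)/((2*B)) = (2*B)*(1/(2*B)) = 1)
O(l, d) = 32 - 8*l (O(l, d) = (-4 + l)*(-3 - 5) = (-4 + l)*(-8) = 32 - 8*l)
I(D) = √(24 + D) (I(D) = √(D + (32 - 8*1)) = √(D + (32 - 8)) = √(D + 24) = √(24 + D))
√(-3914 + I(41)) = √(-3914 + √(24 + 41)) = √(-3914 + √65)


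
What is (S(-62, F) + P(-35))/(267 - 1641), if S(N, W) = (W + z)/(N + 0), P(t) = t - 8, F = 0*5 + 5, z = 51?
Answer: 1361/42594 ≈ 0.031953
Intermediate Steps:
F = 5 (F = 0 + 5 = 5)
P(t) = -8 + t
S(N, W) = (51 + W)/N (S(N, W) = (W + 51)/(N + 0) = (51 + W)/N)
(S(-62, F) + P(-35))/(267 - 1641) = ((51 + 5)/(-62) + (-8 - 35))/(267 - 1641) = (-1/62*56 - 43)/(-1374) = (-28/31 - 43)*(-1/1374) = -1361/31*(-1/1374) = 1361/42594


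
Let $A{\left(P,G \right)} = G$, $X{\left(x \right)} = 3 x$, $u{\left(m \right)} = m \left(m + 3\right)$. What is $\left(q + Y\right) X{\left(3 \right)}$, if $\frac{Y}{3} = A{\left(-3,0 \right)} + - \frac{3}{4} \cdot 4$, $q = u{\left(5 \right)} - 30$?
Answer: $9$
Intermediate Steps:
$u{\left(m \right)} = m \left(3 + m\right)$
$q = 10$ ($q = 5 \left(3 + 5\right) - 30 = 5 \cdot 8 - 30 = 40 - 30 = 10$)
$Y = -9$ ($Y = 3 \left(0 + - \frac{3}{4} \cdot 4\right) = 3 \left(0 + \left(-3\right) \frac{1}{4} \cdot 4\right) = 3 \left(0 - 3\right) = 3 \left(-3\right) = -9$)
$\left(q + Y\right) X{\left(3 \right)} = \left(10 - 9\right) 3 \cdot 3 = 1 \cdot 9 = 9$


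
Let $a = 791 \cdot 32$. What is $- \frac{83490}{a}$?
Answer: $- \frac{41745}{12656} \approx -3.2984$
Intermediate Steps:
$a = 25312$
$- \frac{83490}{a} = - \frac{83490}{25312} = \left(-83490\right) \frac{1}{25312} = - \frac{41745}{12656}$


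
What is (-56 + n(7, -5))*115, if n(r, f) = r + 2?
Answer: -5405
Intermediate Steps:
n(r, f) = 2 + r
(-56 + n(7, -5))*115 = (-56 + (2 + 7))*115 = (-56 + 9)*115 = -47*115 = -5405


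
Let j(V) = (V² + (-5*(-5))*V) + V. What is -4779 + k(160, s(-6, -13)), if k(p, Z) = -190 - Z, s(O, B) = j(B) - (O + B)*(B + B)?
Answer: -4306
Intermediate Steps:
j(V) = V² + 26*V (j(V) = (V² + 25*V) + V = V² + 26*V)
s(O, B) = B*(26 + B) - 2*B*(B + O) (s(O, B) = B*(26 + B) - (O + B)*(B + B) = B*(26 + B) - (B + O)*2*B = B*(26 + B) - 2*B*(B + O))
-4779 + k(160, s(-6, -13)) = -4779 + (-190 - (-13)*(26 - 1*(-13) - 2*(-6))) = -4779 + (-190 - (-13)*(26 + 13 + 12)) = -4779 + (-190 - (-13)*51) = -4779 + (-190 - 1*(-663)) = -4779 + (-190 + 663) = -4779 + 473 = -4306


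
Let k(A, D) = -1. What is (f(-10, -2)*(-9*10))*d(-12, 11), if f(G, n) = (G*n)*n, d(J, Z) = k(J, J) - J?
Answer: 39600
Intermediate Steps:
d(J, Z) = -1 - J
f(G, n) = G*n²
(f(-10, -2)*(-9*10))*d(-12, 11) = ((-10*(-2)²)*(-9*10))*(-1 - 1*(-12)) = (-10*4*(-90))*(-1 + 12) = -40*(-90)*11 = 3600*11 = 39600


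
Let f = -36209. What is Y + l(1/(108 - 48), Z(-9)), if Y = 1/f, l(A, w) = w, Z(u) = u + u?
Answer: -651763/36209 ≈ -18.000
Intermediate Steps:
Z(u) = 2*u
Y = -1/36209 (Y = 1/(-36209) = -1/36209 ≈ -2.7617e-5)
Y + l(1/(108 - 48), Z(-9)) = -1/36209 + 2*(-9) = -1/36209 - 18 = -651763/36209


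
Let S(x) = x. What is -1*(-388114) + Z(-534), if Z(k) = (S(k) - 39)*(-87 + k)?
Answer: 743947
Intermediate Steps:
Z(k) = (-87 + k)*(-39 + k) (Z(k) = (k - 39)*(-87 + k) = (-39 + k)*(-87 + k) = (-87 + k)*(-39 + k))
-1*(-388114) + Z(-534) = -1*(-388114) + (3393 + (-534)² - 126*(-534)) = 388114 + (3393 + 285156 + 67284) = 388114 + 355833 = 743947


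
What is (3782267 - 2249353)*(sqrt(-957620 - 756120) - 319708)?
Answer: -490084869112 + 3065828*I*sqrt(428435) ≈ -4.9009e+11 + 2.0067e+9*I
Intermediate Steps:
(3782267 - 2249353)*(sqrt(-957620 - 756120) - 319708) = 1532914*(sqrt(-1713740) - 319708) = 1532914*(2*I*sqrt(428435) - 319708) = 1532914*(-319708 + 2*I*sqrt(428435)) = -490084869112 + 3065828*I*sqrt(428435)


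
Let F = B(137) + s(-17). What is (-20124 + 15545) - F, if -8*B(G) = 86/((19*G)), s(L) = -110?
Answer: -46531185/10412 ≈ -4469.0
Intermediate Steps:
B(G) = -43/(76*G) (B(G) = -43/(4*(19*G)) = -43*1/(19*G)/4 = -43/(76*G))
F = -1145363/10412 (F = -43/76/137 - 110 = -43/76*1/137 - 110 = -43/10412 - 110 = -1145363/10412 ≈ -110.00)
(-20124 + 15545) - F = (-20124 + 15545) - 1*(-1145363/10412) = -4579 + 1145363/10412 = -46531185/10412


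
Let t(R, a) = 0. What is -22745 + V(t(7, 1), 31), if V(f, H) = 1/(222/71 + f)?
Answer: -5049319/222 ≈ -22745.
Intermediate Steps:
V(f, H) = 1/(222/71 + f) (V(f, H) = 1/(222*(1/71) + f) = 1/(222/71 + f))
-22745 + V(t(7, 1), 31) = -22745 + 71/(222 + 71*0) = -22745 + 71/(222 + 0) = -22745 + 71/222 = -5049319/222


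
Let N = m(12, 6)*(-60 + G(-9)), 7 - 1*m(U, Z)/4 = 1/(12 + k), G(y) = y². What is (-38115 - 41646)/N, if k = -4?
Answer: -4834/35 ≈ -138.11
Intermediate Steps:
m(U, Z) = 55/2 (m(U, Z) = 28 - 4/(12 - 4) = 28 - 4/8 = 28 - 4*⅛ = 28 - ½ = 55/2)
N = 1155/2 (N = 55*(-60 + (-9)²)/2 = 55*(-60 + 81)/2 = (55/2)*21 = 1155/2 ≈ 577.50)
(-38115 - 41646)/N = (-38115 - 41646)/(1155/2) = -79761*2/1155 = -4834/35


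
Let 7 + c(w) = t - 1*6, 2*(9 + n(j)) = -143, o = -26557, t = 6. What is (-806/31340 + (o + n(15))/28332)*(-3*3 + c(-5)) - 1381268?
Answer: -76653031291898/55495305 ≈ -1.3813e+6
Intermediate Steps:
n(j) = -161/2 (n(j) = -9 + (½)*(-143) = -9 - 143/2 = -161/2)
c(w) = -7 (c(w) = -7 + (6 - 1*6) = -7 + (6 - 6) = -7 + 0 = -7)
(-806/31340 + (o + n(15))/28332)*(-3*3 + c(-5)) - 1381268 = (-806/31340 + (-26557 - 161/2)/28332)*(-3*3 - 7) - 1381268 = (-806*1/31340 - 53275/2*1/28332)*(-9 - 7) - 1381268 = (-403/15670 - 53275/56664)*(-16) - 1381268 = -428827421/443962440*(-16) - 1381268 = 857654842/55495305 - 1381268 = -76653031291898/55495305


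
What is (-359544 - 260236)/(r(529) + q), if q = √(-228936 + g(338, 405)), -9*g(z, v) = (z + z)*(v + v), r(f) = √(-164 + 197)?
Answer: -619780/(√33 + 4*I*√18111) ≈ -12.285 + 1151.2*I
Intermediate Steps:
r(f) = √33
g(z, v) = -4*v*z/9 (g(z, v) = -(z + z)*(v + v)/9 = -2*z*2*v/9 = -4*v*z/9)
q = 4*I*√18111 (q = √(-228936 - 4/9*405*338) = √(-228936 - 60840) = √(-289776) = 4*I*√18111 ≈ 538.31*I)
(-359544 - 260236)/(r(529) + q) = (-359544 - 260236)/(√33 + 4*I*√18111) = -619780/(√33 + 4*I*√18111)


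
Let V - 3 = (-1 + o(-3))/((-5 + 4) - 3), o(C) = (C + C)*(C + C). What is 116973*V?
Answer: -2690379/4 ≈ -6.7260e+5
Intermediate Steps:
o(C) = 4*C² (o(C) = (2*C)*(2*C) = 4*C²)
V = -23/4 (V = 3 + (-1 + 4*(-3)²)/((-5 + 4) - 3) = 3 + (-1 + 4*9)/(-1 - 3) = 3 + (-1 + 36)/(-4) = 3 + 35*(-¼) = 3 - 35/4 = -23/4 ≈ -5.7500)
116973*V = 116973*(-23/4) = -2690379/4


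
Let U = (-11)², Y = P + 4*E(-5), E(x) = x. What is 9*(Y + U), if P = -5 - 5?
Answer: 819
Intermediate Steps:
P = -10
Y = -30 (Y = -10 + 4*(-5) = -10 - 20 = -30)
U = 121
9*(Y + U) = 9*(-30 + 121) = 9*91 = 819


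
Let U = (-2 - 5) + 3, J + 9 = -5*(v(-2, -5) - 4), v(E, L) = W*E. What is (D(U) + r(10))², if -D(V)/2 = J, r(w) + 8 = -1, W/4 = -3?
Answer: 43681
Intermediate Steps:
W = -12 (W = 4*(-3) = -12)
r(w) = -9 (r(w) = -8 - 1 = -9)
v(E, L) = -12*E
J = -109 (J = -9 - 5*(-12*(-2) - 4) = -9 - 5*(24 - 4) = -9 - 5*20 = -9 - 100 = -109)
U = -4 (U = -7 + 3 = -4)
D(V) = 218 (D(V) = -2*(-109) = 218)
(D(U) + r(10))² = (218 - 9)² = 209² = 43681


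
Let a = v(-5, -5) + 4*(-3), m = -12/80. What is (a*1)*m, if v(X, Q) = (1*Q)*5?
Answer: 111/20 ≈ 5.5500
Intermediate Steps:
v(X, Q) = 5*Q (v(X, Q) = Q*5 = 5*Q)
m = -3/20 (m = -12*1/80 = -3/20 ≈ -0.15000)
a = -37 (a = 5*(-5) + 4*(-3) = -25 - 12 = -37)
(a*1)*m = -37*1*(-3/20) = -37*(-3/20) = 111/20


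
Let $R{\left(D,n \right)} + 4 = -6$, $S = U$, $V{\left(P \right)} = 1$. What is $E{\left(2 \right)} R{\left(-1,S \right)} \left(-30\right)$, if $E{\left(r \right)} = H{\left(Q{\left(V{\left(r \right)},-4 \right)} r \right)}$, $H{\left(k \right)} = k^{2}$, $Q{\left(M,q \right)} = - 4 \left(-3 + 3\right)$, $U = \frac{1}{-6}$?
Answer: $0$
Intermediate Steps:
$U = - \frac{1}{6} \approx -0.16667$
$S = - \frac{1}{6} \approx -0.16667$
$R{\left(D,n \right)} = -10$ ($R{\left(D,n \right)} = -4 - 6 = -10$)
$Q{\left(M,q \right)} = 0$ ($Q{\left(M,q \right)} = \left(-4\right) 0 = 0$)
$E{\left(r \right)} = 0$ ($E{\left(r \right)} = \left(0 r\right)^{2} = 0^{2} = 0$)
$E{\left(2 \right)} R{\left(-1,S \right)} \left(-30\right) = 0 \left(-10\right) \left(-30\right) = 0 \left(-30\right) = 0$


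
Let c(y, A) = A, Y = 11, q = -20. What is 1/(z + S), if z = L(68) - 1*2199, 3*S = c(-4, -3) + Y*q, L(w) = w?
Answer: -3/6616 ≈ -0.00045345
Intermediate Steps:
S = -223/3 (S = (-3 + 11*(-20))/3 = (-3 - 220)/3 = (⅓)*(-223) = -223/3 ≈ -74.333)
z = -2131 (z = 68 - 1*2199 = 68 - 2199 = -2131)
1/(z + S) = 1/(-2131 - 223/3) = 1/(-6616/3) = -3/6616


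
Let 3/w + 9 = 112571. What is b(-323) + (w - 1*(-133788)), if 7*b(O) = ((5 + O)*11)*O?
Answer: 232594739961/787934 ≈ 2.9520e+5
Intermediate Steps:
w = 3/112562 (w = 3/(-9 + 112571) = 3/112562 ≈ 2.6652e-5)
b(O) = O*(55 + 11*O)/7 (b(O) = (((5 + O)*11)*O)/7 = ((55 + 11*O)*O)/7 = (O*(55 + 11*O))/7 = O*(55 + 11*O)/7)
b(-323) + (w - 1*(-133788)) = (11/7)*(-323)*(5 - 323) + (3/112562 - 1*(-133788)) = (11/7)*(-323)*(-318) + (3/112562 + 133788) = 1129854/7 + 15059444859/112562 = 232594739961/787934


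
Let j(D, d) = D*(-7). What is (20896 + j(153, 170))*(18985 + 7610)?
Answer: 527245875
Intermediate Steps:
j(D, d) = -7*D
(20896 + j(153, 170))*(18985 + 7610) = (20896 - 7*153)*(18985 + 7610) = (20896 - 1071)*26595 = 19825*26595 = 527245875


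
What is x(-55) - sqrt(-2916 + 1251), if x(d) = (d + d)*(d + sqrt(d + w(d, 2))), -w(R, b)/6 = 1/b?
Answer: 6050 - 110*I*sqrt(58) - 3*I*sqrt(185) ≈ 6050.0 - 878.54*I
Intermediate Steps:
w(R, b) = -6/b
x(d) = 2*d*(d + sqrt(-3 + d)) (x(d) = (d + d)*(d + sqrt(d - 6/2)) = (2*d)*(d + sqrt(d - 6*1/2)) = (2*d)*(d + sqrt(d - 3)) = (2*d)*(d + sqrt(-3 + d)) = 2*d*(d + sqrt(-3 + d)))
x(-55) - sqrt(-2916 + 1251) = 2*(-55)*(-55 + sqrt(-3 - 55)) - sqrt(-2916 + 1251) = 2*(-55)*(-55 + sqrt(-58)) - sqrt(-1665) = 2*(-55)*(-55 + I*sqrt(58)) - 3*I*sqrt(185) = (6050 - 110*I*sqrt(58)) - 3*I*sqrt(185) = 6050 - 110*I*sqrt(58) - 3*I*sqrt(185)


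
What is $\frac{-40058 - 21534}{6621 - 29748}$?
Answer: $\frac{61592}{23127} \approx 2.6632$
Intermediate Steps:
$\frac{-40058 - 21534}{6621 - 29748} = - \frac{61592}{-23127} = \left(-61592\right) \left(- \frac{1}{23127}\right) = \frac{61592}{23127}$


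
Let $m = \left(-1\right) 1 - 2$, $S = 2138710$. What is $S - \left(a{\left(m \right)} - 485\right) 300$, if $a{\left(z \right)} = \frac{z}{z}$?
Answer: $2283910$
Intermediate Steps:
$m = -3$ ($m = -1 - 2 = -3$)
$a{\left(z \right)} = 1$
$S - \left(a{\left(m \right)} - 485\right) 300 = 2138710 - \left(1 - 485\right) 300 = 2138710 - \left(-484\right) 300 = 2138710 - -145200 = 2138710 + 145200 = 2283910$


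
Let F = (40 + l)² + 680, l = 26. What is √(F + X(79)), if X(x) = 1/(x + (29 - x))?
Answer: √4235305/29 ≈ 70.965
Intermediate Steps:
X(x) = 1/29
F = 5036 (F = (40 + 26)² + 680 = 66² + 680 = 4356 + 680 = 5036)
√(F + X(79)) = √(5036 + 1/29) = √(146045/29) = √4235305/29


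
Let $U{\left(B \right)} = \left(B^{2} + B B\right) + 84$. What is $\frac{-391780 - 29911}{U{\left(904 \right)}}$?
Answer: $- \frac{421691}{1634516} \approx -0.25799$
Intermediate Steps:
$U{\left(B \right)} = 84 + 2 B^{2}$ ($U{\left(B \right)} = \left(B^{2} + B^{2}\right) + 84 = 2 B^{2} + 84 = 84 + 2 B^{2}$)
$\frac{-391780 - 29911}{U{\left(904 \right)}} = \frac{-391780 - 29911}{84 + 2 \cdot 904^{2}} = - \frac{421691}{84 + 2 \cdot 817216} = - \frac{421691}{84 + 1634432} = - \frac{421691}{1634516}$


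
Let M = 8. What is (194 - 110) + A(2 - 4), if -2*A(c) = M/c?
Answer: 86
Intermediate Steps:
A(c) = -4/c
(194 - 110) + A(2 - 4) = (194 - 110) - 4/(2 - 4) = 84 - 4/(-2) = 84 - 4*(-1/2) = 84 + 2 = 86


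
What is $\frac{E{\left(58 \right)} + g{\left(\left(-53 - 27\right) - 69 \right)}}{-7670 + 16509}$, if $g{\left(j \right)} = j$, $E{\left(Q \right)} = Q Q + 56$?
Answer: $\frac{3271}{8839} \approx 0.37006$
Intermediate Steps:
$E{\left(Q \right)} = 56 + Q^{2}$ ($E{\left(Q \right)} = Q^{2} + 56 = 56 + Q^{2}$)
$\frac{E{\left(58 \right)} + g{\left(\left(-53 - 27\right) - 69 \right)}}{-7670 + 16509} = \frac{\left(56 + 58^{2}\right) - 149}{-7670 + 16509} = \frac{\left(56 + 3364\right) - 149}{8839} = \left(3420 - 149\right) \frac{1}{8839} = 3271 \cdot \frac{1}{8839} = \frac{3271}{8839}$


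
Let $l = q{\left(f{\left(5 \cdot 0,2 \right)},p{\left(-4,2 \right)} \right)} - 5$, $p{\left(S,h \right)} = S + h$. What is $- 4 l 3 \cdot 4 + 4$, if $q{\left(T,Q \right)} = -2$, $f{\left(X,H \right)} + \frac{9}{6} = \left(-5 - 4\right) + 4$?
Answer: $340$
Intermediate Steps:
$f{\left(X,H \right)} = - \frac{13}{2}$ ($f{\left(X,H \right)} = - \frac{3}{2} + \left(\left(-5 - 4\right) + 4\right) = - \frac{3}{2} + \left(-9 + 4\right) = - \frac{3}{2} - 5 = - \frac{13}{2}$)
$l = -7$ ($l = -2 - 5 = -7$)
$- 4 l 3 \cdot 4 + 4 = - 4 \left(-7\right) 3 \cdot 4 + 4 = - 4 \left(\left(-21\right) 4\right) + 4 = \left(-4\right) \left(-84\right) + 4 = 336 + 4 = 340$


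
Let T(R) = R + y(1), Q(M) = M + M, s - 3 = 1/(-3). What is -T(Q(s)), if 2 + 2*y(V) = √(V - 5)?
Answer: -13/3 - I ≈ -4.3333 - 1.0*I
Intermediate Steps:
y(V) = -1 + √(-5 + V)/2 (y(V) = -1 + √(V - 5)/2 = -1 + √(-5 + V)/2)
s = 8/3 (s = 3 + 1/(-3) = 3 + 1*(-⅓) = 3 - ⅓ = 8/3 ≈ 2.6667)
Q(M) = 2*M
T(R) = -1 + I + R (T(R) = R + (-1 + √(-5 + 1)/2) = R + (-1 + √(-4)/2) = R + (-1 + (2*I)/2) = R + (-1 + I) = -1 + I + R)
-T(Q(s)) = -(-1 + I + 2*(8/3)) = -(-1 + I + 16/3) = -(13/3 + I) = -13/3 - I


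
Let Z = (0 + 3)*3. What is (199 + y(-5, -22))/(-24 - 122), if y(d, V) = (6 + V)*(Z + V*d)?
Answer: 1705/146 ≈ 11.678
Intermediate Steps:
Z = 9 (Z = 3*3 = 9)
y(d, V) = (6 + V)*(9 + V*d)
(199 + y(-5, -22))/(-24 - 122) = (199 + (54 + 9*(-22) - 5*(-22)**2 + 6*(-22)*(-5)))/(-24 - 122) = (199 + (54 - 198 - 5*484 + 660))/(-146) = (199 + (54 - 198 - 2420 + 660))*(-1/146) = (199 - 1904)*(-1/146) = -1705*(-1/146) = 1705/146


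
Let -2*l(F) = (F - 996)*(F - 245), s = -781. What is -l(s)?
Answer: 911601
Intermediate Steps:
l(F) = -(-996 + F)*(-245 + F)/2 (l(F) = -(F - 996)*(F - 245)/2 = -(-996 + F)*(-245 + F)/2)
-l(s) = -(-122010 - 1/2*(-781)**2 + (1241/2)*(-781)) = -(-122010 - 1/2*609961 - 969221/2) = -(-122010 - 609961/2 - 969221/2) = -1*(-911601) = 911601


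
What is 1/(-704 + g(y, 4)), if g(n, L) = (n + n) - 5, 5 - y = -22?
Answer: -1/655 ≈ -0.0015267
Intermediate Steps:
y = 27 (y = 5 - 1*(-22) = 5 + 22 = 27)
g(n, L) = -5 + 2*n (g(n, L) = 2*n - 5 = -5 + 2*n)
1/(-704 + g(y, 4)) = 1/(-704 + (-5 + 2*27)) = 1/(-704 + (-5 + 54)) = 1/(-704 + 49) = 1/(-655) = -1/655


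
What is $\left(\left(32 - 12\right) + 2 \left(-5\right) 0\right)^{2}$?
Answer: $400$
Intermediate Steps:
$\left(\left(32 - 12\right) + 2 \left(-5\right) 0\right)^{2} = \left(\left(32 - 12\right) - 0\right)^{2} = \left(20 + 0\right)^{2} = 20^{2} = 400$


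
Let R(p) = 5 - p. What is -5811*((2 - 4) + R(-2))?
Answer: -29055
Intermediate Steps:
-5811*((2 - 4) + R(-2)) = -5811*((2 - 4) + (5 - 1*(-2))) = -5811*(-2 + (5 + 2)) = -5811*(-2 + 7) = -5811*5 = -29055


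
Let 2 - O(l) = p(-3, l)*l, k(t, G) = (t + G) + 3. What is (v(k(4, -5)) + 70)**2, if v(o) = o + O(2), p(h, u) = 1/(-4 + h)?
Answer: 270400/49 ≈ 5518.4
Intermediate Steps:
k(t, G) = 3 + G + t (k(t, G) = (G + t) + 3 = 3 + G + t)
O(l) = 2 + l/7 (O(l) = 2 - l/(-4 - 3) = 2 - l/(-7) = 2 - (-1)*l/7 = 2 + l/7)
v(o) = 16/7 + o (v(o) = o + (2 + (1/7)*2) = o + (2 + 2/7) = o + 16/7 = 16/7 + o)
(v(k(4, -5)) + 70)**2 = ((16/7 + (3 - 5 + 4)) + 70)**2 = ((16/7 + 2) + 70)**2 = (30/7 + 70)**2 = (520/7)**2 = 270400/49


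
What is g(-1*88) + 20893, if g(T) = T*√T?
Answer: 20893 - 176*I*√22 ≈ 20893.0 - 825.51*I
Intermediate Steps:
g(T) = T^(3/2)
g(-1*88) + 20893 = (-1*88)^(3/2) + 20893 = (-88)^(3/2) + 20893 = -176*I*√22 + 20893 = 20893 - 176*I*√22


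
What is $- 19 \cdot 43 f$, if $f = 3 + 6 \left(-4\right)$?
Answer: $17157$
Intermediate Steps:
$f = -21$ ($f = 3 - 24 = -21$)
$- 19 \cdot 43 f = - 19 \cdot 43 \left(-21\right) = \left(-19\right) \left(-903\right) = 17157$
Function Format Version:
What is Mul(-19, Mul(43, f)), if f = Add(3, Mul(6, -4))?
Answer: 17157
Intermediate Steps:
f = -21 (f = Add(3, -24) = -21)
Mul(-19, Mul(43, f)) = Mul(-19, Mul(43, -21)) = Mul(-19, -903) = 17157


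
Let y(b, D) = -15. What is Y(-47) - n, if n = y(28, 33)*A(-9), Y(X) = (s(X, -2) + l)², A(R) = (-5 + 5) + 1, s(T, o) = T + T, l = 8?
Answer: 7411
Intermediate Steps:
s(T, o) = 2*T
A(R) = 1 (A(R) = 0 + 1 = 1)
Y(X) = (8 + 2*X)² (Y(X) = (2*X + 8)² = (8 + 2*X)²)
n = -15 (n = -15*1 = -15)
Y(-47) - n = 4*(4 - 47)² - 1*(-15) = 4*(-43)² + 15 = 4*1849 + 15 = 7396 + 15 = 7411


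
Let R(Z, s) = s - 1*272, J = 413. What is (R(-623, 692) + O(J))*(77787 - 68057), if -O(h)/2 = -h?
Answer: 12123580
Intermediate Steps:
O(h) = 2*h (O(h) = -(-2)*h = 2*h)
R(Z, s) = -272 + s (R(Z, s) = s - 272 = -272 + s)
(R(-623, 692) + O(J))*(77787 - 68057) = ((-272 + 692) + 2*413)*(77787 - 68057) = (420 + 826)*9730 = 1246*9730 = 12123580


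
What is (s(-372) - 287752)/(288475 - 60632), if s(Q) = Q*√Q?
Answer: -287752/227843 - 744*I*√93/227843 ≈ -1.2629 - 0.03149*I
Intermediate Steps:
s(Q) = Q^(3/2)
(s(-372) - 287752)/(288475 - 60632) = ((-372)^(3/2) - 287752)/(288475 - 60632) = (-744*I*√93 - 287752)/227843 = (-287752 - 744*I*√93)*(1/227843) = -287752/227843 - 744*I*√93/227843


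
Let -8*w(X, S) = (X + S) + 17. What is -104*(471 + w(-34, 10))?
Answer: -49075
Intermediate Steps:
w(X, S) = -17/8 - S/8 - X/8 (w(X, S) = -((X + S) + 17)/8 = -((S + X) + 17)/8 = -(17 + S + X)/8 = -17/8 - S/8 - X/8)
-104*(471 + w(-34, 10)) = -104*(471 + (-17/8 - ⅛*10 - ⅛*(-34))) = -104*(471 + (-17/8 - 5/4 + 17/4)) = -104*(471 + 7/8) = -104*3775/8 = -49075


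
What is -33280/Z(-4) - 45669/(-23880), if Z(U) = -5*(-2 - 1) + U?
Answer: -264741347/87560 ≈ -3023.5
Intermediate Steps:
Z(U) = 15 + U (Z(U) = -5*(-3) + U = 15 + U)
-33280/Z(-4) - 45669/(-23880) = -33280/(15 - 4) - 45669/(-23880) = -33280/11 - 45669*(-1/23880) = -33280*1/11 + 15223/7960 = -33280/11 + 15223/7960 = -264741347/87560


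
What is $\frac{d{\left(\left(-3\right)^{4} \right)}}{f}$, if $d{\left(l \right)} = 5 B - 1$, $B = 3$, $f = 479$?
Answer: $\frac{14}{479} \approx 0.029228$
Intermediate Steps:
$d{\left(l \right)} = 14$ ($d{\left(l \right)} = 5 \cdot 3 - 1 = 15 - 1 = 14$)
$\frac{d{\left(\left(-3\right)^{4} \right)}}{f} = \frac{14}{479}$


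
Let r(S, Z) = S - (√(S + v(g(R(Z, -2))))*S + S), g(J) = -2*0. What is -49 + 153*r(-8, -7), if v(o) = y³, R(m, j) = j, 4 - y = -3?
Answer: -49 + 1224*√335 ≈ 22354.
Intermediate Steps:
y = 7 (y = 4 - 1*(-3) = 4 + 3 = 7)
g(J) = 0
v(o) = 343 (v(o) = 7³ = 343)
r(S, Z) = -S*√(343 + S) (r(S, Z) = S - (√(S + 343)*S + S) = S - (√(343 + S)*S + S) = S - (S*√(343 + S) + S) = S - (S + S*√(343 + S)) = S + (-S - S*√(343 + S)) = -S*√(343 + S))
-49 + 153*r(-8, -7) = -49 + 153*(-1*(-8)*√(343 - 8)) = -49 + 153*(-1*(-8)*√335) = -49 + 153*(8*√335) = -49 + 1224*√335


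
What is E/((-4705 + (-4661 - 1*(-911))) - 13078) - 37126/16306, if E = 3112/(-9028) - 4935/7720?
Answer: -1392909318887509/611787836023592 ≈ -2.2768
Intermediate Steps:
E = -3428891/3484808 (E = 3112*(-1/9028) - 4935*1/7720 = -778/2257 - 987/1544 = -3428891/3484808 ≈ -0.98395)
E/((-4705 + (-4661 - 1*(-911))) - 13078) - 37126/16306 = -3428891/(3484808*((-4705 + (-4661 - 1*(-911))) - 13078)) - 37126/16306 = -3428891/(3484808*((-4705 + (-4661 + 911)) - 13078)) - 37126*1/16306 = -3428891/(3484808*((-4705 - 3750) - 13078)) - 18563/8153 = -3428891/(3484808*(-8455 - 13078)) - 18563/8153 = -3428891/3484808/(-21533) - 18563/8153 = -3428891/3484808*(-1/21533) - 18563/8153 = 3428891/75038370664 - 18563/8153 = -1392909318887509/611787836023592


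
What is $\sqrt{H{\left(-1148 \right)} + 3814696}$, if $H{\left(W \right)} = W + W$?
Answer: $60 \sqrt{1059} \approx 1952.5$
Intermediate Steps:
$H{\left(W \right)} = 2 W$
$\sqrt{H{\left(-1148 \right)} + 3814696} = \sqrt{2 \left(-1148\right) + 3814696} = \sqrt{-2296 + 3814696} = \sqrt{3812400} = 60 \sqrt{1059}$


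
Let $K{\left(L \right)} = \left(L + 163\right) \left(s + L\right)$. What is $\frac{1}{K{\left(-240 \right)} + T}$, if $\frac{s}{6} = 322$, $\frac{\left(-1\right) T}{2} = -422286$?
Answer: $\frac{1}{714288} \approx 1.4 \cdot 10^{-6}$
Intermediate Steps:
$T = 844572$ ($T = \left(-2\right) \left(-422286\right) = 844572$)
$s = 1932$ ($s = 6 \cdot 322 = 1932$)
$K{\left(L \right)} = \left(163 + L\right) \left(1932 + L\right)$ ($K{\left(L \right)} = \left(L + 163\right) \left(1932 + L\right) = \left(163 + L\right) \left(1932 + L\right)$)
$\frac{1}{K{\left(-240 \right)} + T} = \frac{1}{\left(314916 + \left(-240\right)^{2} + 2095 \left(-240\right)\right) + 844572} = \frac{1}{\left(314916 + 57600 - 502800\right) + 844572} = \frac{1}{-130284 + 844572} = \frac{1}{714288}$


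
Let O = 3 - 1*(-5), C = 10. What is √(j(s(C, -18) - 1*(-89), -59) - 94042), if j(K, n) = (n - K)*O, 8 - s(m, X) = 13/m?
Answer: I*√2381990/5 ≈ 308.67*I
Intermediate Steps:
s(m, X) = 8 - 13/m
O = 8 (O = 3 + 5 = 8)
j(K, n) = -8*K + 8*n (j(K, n) = (n - K)*8 = -8*K + 8*n)
√(j(s(C, -18) - 1*(-89), -59) - 94042) = √((-8*((8 - 13/10) - 1*(-89)) + 8*(-59)) - 94042) = √((-8*((8 - 13*⅒) + 89) - 472) - 94042) = √((-8*((8 - 13/10) + 89) - 472) - 94042) = √((-8*(67/10 + 89) - 472) - 94042) = √((-8*957/10 - 472) - 94042) = √((-3828/5 - 472) - 94042) = √(-6188/5 - 94042) = √(-476398/5) = I*√2381990/5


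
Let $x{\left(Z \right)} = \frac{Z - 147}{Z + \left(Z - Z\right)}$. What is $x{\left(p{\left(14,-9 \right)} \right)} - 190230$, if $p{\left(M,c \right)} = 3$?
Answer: $-190278$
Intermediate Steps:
$x{\left(Z \right)} = \frac{-147 + Z}{Z}$ ($x{\left(Z \right)} = \frac{-147 + Z}{Z + 0} = \frac{-147 + Z}{Z}$)
$x{\left(p{\left(14,-9 \right)} \right)} - 190230 = \frac{-147 + 3}{3} - 190230 = \frac{1}{3} \left(-144\right) - 190230 = -48 - 190230 = -190278$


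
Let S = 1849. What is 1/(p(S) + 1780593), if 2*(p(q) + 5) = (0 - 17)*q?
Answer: 2/3529743 ≈ 5.6661e-7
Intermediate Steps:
p(q) = -5 - 17*q/2 (p(q) = -5 + ((0 - 17)*q)/2 = -5 + (-17*q)/2 = -5 - 17*q/2)
1/(p(S) + 1780593) = 1/((-5 - 17/2*1849) + 1780593) = 1/((-5 - 31433/2) + 1780593) = 1/(-31443/2 + 1780593) = 1/(3529743/2) = 2/3529743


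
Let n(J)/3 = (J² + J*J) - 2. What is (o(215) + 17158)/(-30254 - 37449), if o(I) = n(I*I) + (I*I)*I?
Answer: -12830459277/67703 ≈ -1.8951e+5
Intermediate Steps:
n(J) = -6 + 6*J² (n(J) = 3*((J² + J*J) - 2) = 3*((J² + J²) - 2) = 3*(2*J² - 2) = 3*(-2 + 2*J²) = -6 + 6*J²)
o(I) = -6 + I³ + 6*I⁴ (o(I) = (-6 + 6*(I*I)²) + (I*I)*I = (-6 + 6*(I²)²) + I²*I = (-6 + 6*I⁴) + I³ = -6 + I³ + 6*I⁴)
(o(215) + 17158)/(-30254 - 37449) = ((-6 + 215³ + 6*215⁴) + 17158)/(-30254 - 37449) = ((-6 + 9938375 + 6*2136750625) + 17158)/(-67703) = ((-6 + 9938375 + 12820503750) + 17158)*(-1/67703) = (12830442119 + 17158)*(-1/67703) = 12830459277*(-1/67703) = -12830459277/67703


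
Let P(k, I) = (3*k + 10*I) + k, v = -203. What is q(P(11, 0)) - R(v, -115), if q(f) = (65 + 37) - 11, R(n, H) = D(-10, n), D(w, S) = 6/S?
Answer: 18479/203 ≈ 91.030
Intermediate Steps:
P(k, I) = 4*k + 10*I
R(n, H) = 6/n
q(f) = 91 (q(f) = 102 - 11 = 91)
q(P(11, 0)) - R(v, -115) = 91 - 6/(-203) = 91 - 6*(-1)/203 = 91 - 1*(-6/203) = 91 + 6/203 = 18479/203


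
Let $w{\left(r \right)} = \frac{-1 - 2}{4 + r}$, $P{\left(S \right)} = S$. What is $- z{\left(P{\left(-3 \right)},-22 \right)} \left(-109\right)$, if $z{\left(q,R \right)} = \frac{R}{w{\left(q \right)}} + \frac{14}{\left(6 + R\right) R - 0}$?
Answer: $\frac{424337}{528} \approx 803.67$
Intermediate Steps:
$w{\left(r \right)} = - \frac{3}{4 + r}$
$z{\left(q,R \right)} = R \left(- \frac{4}{3} - \frac{q}{3}\right) + \frac{14}{R \left(6 + R\right)}$ ($z{\left(q,R \right)} = \frac{R}{\left(-3\right) \frac{1}{4 + q}} + \frac{14}{\left(6 + R\right) R - 0} = R \left(- \frac{4}{3} - \frac{q}{3}\right) + \frac{14}{R \left(6 + R\right) + 0} = R \left(- \frac{4}{3} - \frac{q}{3}\right) + \frac{14}{R \left(6 + R\right)}$)
$- z{\left(P{\left(-3 \right)},-22 \right)} \left(-109\right) = - \frac{42 - \left(-22\right)^{2} \left(4 - 3\right) \left(6 - 22\right)}{3 \left(-22\right) \left(6 - 22\right)} \left(-109\right) = - \frac{\left(-1\right) \left(42 - 484 \cdot 1 \left(-16\right)\right)}{3 \cdot 22 \left(-16\right)} \left(-109\right) = - \frac{\left(-1\right) \left(-1\right) \left(42 + 7744\right)}{3 \cdot 22 \cdot 16} \left(-109\right) = - \frac{\left(-1\right) \left(-1\right) 7786}{3 \cdot 22 \cdot 16} \left(-109\right) = \left(-1\right) \frac{3893}{528} \left(-109\right) = \left(- \frac{3893}{528}\right) \left(-109\right) = \frac{424337}{528}$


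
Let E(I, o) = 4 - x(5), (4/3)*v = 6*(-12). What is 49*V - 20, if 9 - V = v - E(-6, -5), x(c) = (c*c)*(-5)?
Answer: 9388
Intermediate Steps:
x(c) = -5*c**2 (x(c) = c**2*(-5) = -5*c**2)
v = -54 (v = 3*(6*(-12))/4 = (3/4)*(-72) = -54)
E(I, o) = 129 (E(I, o) = 4 - (-5)*5**2 = 4 - (-5)*25 = 4 - 1*(-125) = 4 + 125 = 129)
V = 192 (V = 9 - (-54 - 1*129) = 9 - (-54 - 129) = 9 - 1*(-183) = 9 + 183 = 192)
49*V - 20 = 49*192 - 20 = 9408 - 20 = 9388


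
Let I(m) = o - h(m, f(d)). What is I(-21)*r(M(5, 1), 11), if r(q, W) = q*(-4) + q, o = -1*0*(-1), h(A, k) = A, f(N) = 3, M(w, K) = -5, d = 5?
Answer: 315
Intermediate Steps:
o = 0 (o = 0*(-1) = 0)
r(q, W) = -3*q (r(q, W) = -4*q + q = -3*q)
I(m) = -m (I(m) = 0 - m = -m)
I(-21)*r(M(5, 1), 11) = (-1*(-21))*(-3*(-5)) = 21*15 = 315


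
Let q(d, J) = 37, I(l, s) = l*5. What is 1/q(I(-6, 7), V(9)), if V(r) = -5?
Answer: 1/37 ≈ 0.027027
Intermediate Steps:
I(l, s) = 5*l
1/q(I(-6, 7), V(9)) = 1/37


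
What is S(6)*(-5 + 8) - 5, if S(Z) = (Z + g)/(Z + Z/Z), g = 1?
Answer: -2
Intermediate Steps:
S(Z) = 1 (S(Z) = (Z + 1)/(Z + Z/Z) = (1 + Z)/(Z + 1) = (1 + Z)/(1 + Z) = 1)
S(6)*(-5 + 8) - 5 = 1*(-5 + 8) - 5 = 1*3 - 5 = 3 - 5 = -2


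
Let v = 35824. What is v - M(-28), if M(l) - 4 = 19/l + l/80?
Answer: 1253736/35 ≈ 35821.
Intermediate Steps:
M(l) = 4 + 19/l + l/80 (M(l) = 4 + (19/l + l/80) = 4 + 19/l + l/80)
v - M(-28) = 35824 - (4 + 19/(-28) + (1/80)*(-28)) = 35824 - (4 + 19*(-1/28) - 7/20) = 35824 - (4 - 19/28 - 7/20) = 35824 - 1*104/35 = 35824 - 104/35 = 1253736/35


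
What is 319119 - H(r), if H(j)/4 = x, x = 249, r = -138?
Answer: 318123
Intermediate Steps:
H(j) = 996 (H(j) = 4*249 = 996)
319119 - H(r) = 319119 - 1*996 = 319119 - 996 = 318123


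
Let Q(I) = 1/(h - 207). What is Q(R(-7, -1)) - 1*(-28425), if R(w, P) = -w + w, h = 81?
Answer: 3581549/126 ≈ 28425.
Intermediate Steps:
R(w, P) = 0
Q(I) = -1/126 (Q(I) = 1/(81 - 207) = 1/(-126) = -1/126)
Q(R(-7, -1)) - 1*(-28425) = -1/126 - 1*(-28425) = -1/126 + 28425 = 3581549/126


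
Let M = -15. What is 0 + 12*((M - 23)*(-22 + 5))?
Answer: 7752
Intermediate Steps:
0 + 12*((M - 23)*(-22 + 5)) = 0 + 12*((-15 - 23)*(-22 + 5)) = 0 + 12*(-38*(-17)) = 0 + 12*646 = 0 + 7752 = 7752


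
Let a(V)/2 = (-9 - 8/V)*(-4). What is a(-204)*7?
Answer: 25592/51 ≈ 501.80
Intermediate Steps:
a(V) = 72 + 64/V (a(V) = 2*((-9 - 8/V)*(-4)) = 2*(36 + 32/V) = 72 + 64/V)
a(-204)*7 = (72 + 64/(-204))*7 = (72 + 64*(-1/204))*7 = (72 - 16/51)*7 = (3656/51)*7 = 25592/51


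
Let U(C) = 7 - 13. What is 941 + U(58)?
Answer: 935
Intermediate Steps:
U(C) = -6
941 + U(58) = 941 - 6 = 935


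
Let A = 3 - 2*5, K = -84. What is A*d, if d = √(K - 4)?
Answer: -14*I*√22 ≈ -65.666*I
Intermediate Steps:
A = -7 (A = 3 - 10 = -7)
d = 2*I*√22 (d = √(-84 - 4) = √(-88) = 2*I*√22 ≈ 9.3808*I)
A*d = -14*I*√22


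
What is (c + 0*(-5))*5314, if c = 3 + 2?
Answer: 26570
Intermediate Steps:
c = 5
(c + 0*(-5))*5314 = (5 + 0*(-5))*5314 = (5 + 0)*5314 = 5*5314 = 26570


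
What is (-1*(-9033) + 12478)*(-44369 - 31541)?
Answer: -1632900010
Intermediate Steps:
(-1*(-9033) + 12478)*(-44369 - 31541) = (9033 + 12478)*(-75910) = 21511*(-75910) = -1632900010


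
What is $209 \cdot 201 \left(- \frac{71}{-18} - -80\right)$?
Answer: $\frac{21158533}{6} \approx 3.5264 \cdot 10^{6}$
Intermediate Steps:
$209 \cdot 201 \left(- \frac{71}{-18} - -80\right) = 42009 \left(\left(-71\right) \left(- \frac{1}{18}\right) + 80\right) = 42009 \left(\frac{71}{18} + 80\right) = 42009 \cdot \frac{1511}{18} = \frac{21158533}{6}$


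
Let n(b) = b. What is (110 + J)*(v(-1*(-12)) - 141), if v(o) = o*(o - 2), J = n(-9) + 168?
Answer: -5649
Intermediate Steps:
J = 159 (J = -9 + 168 = 159)
v(o) = o*(-2 + o)
(110 + J)*(v(-1*(-12)) - 141) = (110 + 159)*((-1*(-12))*(-2 - 1*(-12)) - 141) = 269*(12*(-2 + 12) - 141) = 269*(12*10 - 141) = 269*(120 - 141) = 269*(-21) = -5649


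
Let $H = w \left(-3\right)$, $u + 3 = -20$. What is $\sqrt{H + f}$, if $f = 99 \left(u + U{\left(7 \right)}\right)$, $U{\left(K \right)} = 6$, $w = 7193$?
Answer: $i \sqrt{23262} \approx 152.52 i$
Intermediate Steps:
$u = -23$ ($u = -3 - 20 = -23$)
$H = -21579$ ($H = 7193 \left(-3\right) = -21579$)
$f = -1683$ ($f = 99 \left(-23 + 6\right) = 99 \left(-17\right) = -1683$)
$\sqrt{H + f} = \sqrt{-21579 - 1683} = \sqrt{-23262} = i \sqrt{23262}$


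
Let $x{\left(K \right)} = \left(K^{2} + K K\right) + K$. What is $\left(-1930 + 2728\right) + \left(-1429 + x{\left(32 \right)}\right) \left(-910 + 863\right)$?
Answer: $-29799$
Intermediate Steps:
$x{\left(K \right)} = K + 2 K^{2}$ ($x{\left(K \right)} = \left(K^{2} + K^{2}\right) + K = 2 K^{2} + K = K + 2 K^{2}$)
$\left(-1930 + 2728\right) + \left(-1429 + x{\left(32 \right)}\right) \left(-910 + 863\right) = \left(-1930 + 2728\right) + \left(-1429 + 32 \left(1 + 2 \cdot 32\right)\right) \left(-910 + 863\right) = 798 + \left(-1429 + 32 \left(1 + 64\right)\right) \left(-47\right) = 798 + \left(-1429 + 32 \cdot 65\right) \left(-47\right) = 798 + \left(-1429 + 2080\right) \left(-47\right) = 798 + 651 \left(-47\right) = 798 - 30597 = -29799$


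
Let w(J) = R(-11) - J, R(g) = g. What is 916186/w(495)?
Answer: -458093/253 ≈ -1810.6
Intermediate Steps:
w(J) = -11 - J
916186/w(495) = 916186/(-11 - 1*495) = 916186/(-11 - 495) = 916186/(-506) = 916186*(-1/506) = -458093/253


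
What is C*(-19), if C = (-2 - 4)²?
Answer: -684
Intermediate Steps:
C = 36 (C = (-6)² = 36)
C*(-19) = 36*(-19) = -684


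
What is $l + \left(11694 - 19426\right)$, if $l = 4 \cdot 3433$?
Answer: $6000$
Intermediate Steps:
$l = 13732$
$l + \left(11694 - 19426\right) = 13732 + \left(11694 - 19426\right) = 13732 - 7732 = 6000$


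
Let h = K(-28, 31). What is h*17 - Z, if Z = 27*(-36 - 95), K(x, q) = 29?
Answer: 4030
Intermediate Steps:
h = 29
Z = -3537 (Z = 27*(-131) = -3537)
h*17 - Z = 29*17 - 1*(-3537) = 493 + 3537 = 4030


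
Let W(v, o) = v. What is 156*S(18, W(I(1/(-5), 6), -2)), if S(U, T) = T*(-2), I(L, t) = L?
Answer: 312/5 ≈ 62.400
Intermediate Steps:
S(U, T) = -2*T
156*S(18, W(I(1/(-5), 6), -2)) = 156*(-2/(-5)) = 156*(-2*(-⅕)) = 156*(⅖) = 312/5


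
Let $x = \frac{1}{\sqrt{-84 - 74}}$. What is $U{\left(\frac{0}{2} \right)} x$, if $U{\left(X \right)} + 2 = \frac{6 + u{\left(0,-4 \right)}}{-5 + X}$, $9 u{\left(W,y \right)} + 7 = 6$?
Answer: $\frac{143 i \sqrt{158}}{7110} \approx 0.25281 i$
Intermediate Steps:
$u{\left(W,y \right)} = - \frac{1}{9}$ ($u{\left(W,y \right)} = - \frac{7}{9} + \frac{1}{9} \cdot 6 = - \frac{7}{9} + \frac{2}{3} = - \frac{1}{9}$)
$U{\left(X \right)} = -2 + \frac{53}{9 \left(-5 + X\right)}$ ($U{\left(X \right)} = -2 + \frac{6 - \frac{1}{9}}{-5 + X} = -2 + \frac{53}{9 \left(-5 + X\right)}$)
$x = - \frac{i \sqrt{158}}{158}$ ($x = \frac{1}{\sqrt{-158}} = \frac{1}{i \sqrt{158}} = - \frac{i \sqrt{158}}{158} \approx - 0.079556 i$)
$U{\left(\frac{0}{2} \right)} x = \frac{143 - 18 \cdot \frac{0}{2}}{9 \left(-5 + \frac{0}{2}\right)} \left(- \frac{i \sqrt{158}}{158}\right) = \frac{143 - 18 \cdot 0 \cdot \frac{1}{2}}{9 \left(-5 + 0 \cdot \frac{1}{2}\right)} \left(- \frac{i \sqrt{158}}{158}\right) = \frac{143 - 0}{9 \left(-5 + 0\right)} \left(- \frac{i \sqrt{158}}{158}\right) = \frac{143 + 0}{9 \left(-5\right)} \left(- \frac{i \sqrt{158}}{158}\right) = \frac{1}{9} \left(- \frac{1}{5}\right) 143 \left(- \frac{i \sqrt{158}}{158}\right) = - \frac{143 \left(- \frac{i \sqrt{158}}{158}\right)}{45} = \frac{143 i \sqrt{158}}{7110}$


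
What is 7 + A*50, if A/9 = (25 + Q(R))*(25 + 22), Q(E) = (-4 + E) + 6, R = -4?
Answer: 486457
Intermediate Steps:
Q(E) = 2 + E
A = 9729 (A = 9*((25 + (2 - 4))*(25 + 22)) = 9*((25 - 2)*47) = 9*(23*47) = 9*1081 = 9729)
7 + A*50 = 7 + 9729*50 = 7 + 486450 = 486457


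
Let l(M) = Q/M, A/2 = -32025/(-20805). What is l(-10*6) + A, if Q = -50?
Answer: 32555/8322 ≈ 3.9119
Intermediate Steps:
A = 4270/1387 (A = 2*(-32025/(-20805)) = 2*(-32025*(-1/20805)) = 2*(2135/1387) = 4270/1387 ≈ 3.0786)
l(M) = -50/M
l(-10*6) + A = -50/((-10*6)) + 4270/1387 = -50/(-60) + 4270/1387 = -50*(-1/60) + 4270/1387 = ⅚ + 4270/1387 = 32555/8322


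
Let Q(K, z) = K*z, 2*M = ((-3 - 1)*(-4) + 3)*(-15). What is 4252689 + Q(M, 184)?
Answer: 4226469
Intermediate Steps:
M = -285/2 (M = (((-3 - 1)*(-4) + 3)*(-15))/2 = ((-4*(-4) + 3)*(-15))/2 = ((16 + 3)*(-15))/2 = (19*(-15))/2 = (1/2)*(-285) = -285/2 ≈ -142.50)
4252689 + Q(M, 184) = 4252689 - 285/2*184 = 4252689 - 26220 = 4226469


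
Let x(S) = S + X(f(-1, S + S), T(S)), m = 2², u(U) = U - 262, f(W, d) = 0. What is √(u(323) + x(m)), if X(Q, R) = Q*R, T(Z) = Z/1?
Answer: √65 ≈ 8.0623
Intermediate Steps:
T(Z) = Z (T(Z) = Z*1 = Z)
u(U) = -262 + U
m = 4
x(S) = S (x(S) = S + 0*S = S + 0 = S)
√(u(323) + x(m)) = √((-262 + 323) + 4) = √(61 + 4) = √65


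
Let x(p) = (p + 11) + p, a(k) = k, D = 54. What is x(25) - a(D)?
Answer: 7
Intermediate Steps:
x(p) = 11 + 2*p (x(p) = (11 + p) + p = 11 + 2*p)
x(25) - a(D) = (11 + 2*25) - 1*54 = (11 + 50) - 54 = 61 - 54 = 7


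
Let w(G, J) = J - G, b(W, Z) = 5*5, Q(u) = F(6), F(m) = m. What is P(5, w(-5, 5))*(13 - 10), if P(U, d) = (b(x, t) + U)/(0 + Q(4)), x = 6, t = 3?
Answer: 15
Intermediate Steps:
Q(u) = 6
b(W, Z) = 25
P(U, d) = 25/6 + U/6 (P(U, d) = (25 + U)/(0 + 6) = (25 + U)/6 = (25 + U)*(⅙) = 25/6 + U/6)
P(5, w(-5, 5))*(13 - 10) = (25/6 + (⅙)*5)*(13 - 10) = (25/6 + ⅚)*3 = 5*3 = 15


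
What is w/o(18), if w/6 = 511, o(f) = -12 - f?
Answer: -511/5 ≈ -102.20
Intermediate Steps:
w = 3066 (w = 6*511 = 3066)
w/o(18) = 3066/(-12 - 1*18) = 3066/(-12 - 18) = 3066/(-30) = 3066*(-1/30) = -511/5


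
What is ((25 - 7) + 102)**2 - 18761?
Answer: -4361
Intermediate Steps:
((25 - 7) + 102)**2 - 18761 = (18 + 102)**2 - 18761 = 120**2 - 18761 = 14400 - 18761 = -4361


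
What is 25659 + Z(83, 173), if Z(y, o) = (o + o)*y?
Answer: 54377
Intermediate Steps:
Z(y, o) = 2*o*y (Z(y, o) = (2*o)*y = 2*o*y)
25659 + Z(83, 173) = 25659 + 2*173*83 = 25659 + 28718 = 54377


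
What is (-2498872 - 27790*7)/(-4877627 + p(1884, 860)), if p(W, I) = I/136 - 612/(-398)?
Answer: 959134628/1736945847 ≈ 0.55220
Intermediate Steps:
p(W, I) = 306/199 + I/136 (p(W, I) = I*(1/136) - 612*(-1/398) = I/136 + 306/199 = 306/199 + I/136)
(-2498872 - 27790*7)/(-4877627 + p(1884, 860)) = (-2498872 - 27790*7)/(-4877627 + (306/199 + (1/136)*860)) = (-2498872 - 194530)/(-4877627 + (306/199 + 215/34)) = -2693402/(-4877627 + 53189/6766) = -2693402/(-33001971093/6766) = -2693402*(-6766/33001971093) = 959134628/1736945847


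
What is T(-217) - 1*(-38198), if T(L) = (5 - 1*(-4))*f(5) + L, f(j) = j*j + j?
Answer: 38251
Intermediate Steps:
f(j) = j + j² (f(j) = j² + j = j + j²)
T(L) = 270 + L (T(L) = (5 - 1*(-4))*(5*(1 + 5)) + L = (5 + 4)*(5*6) + L = 9*30 + L = 270 + L)
T(-217) - 1*(-38198) = (270 - 217) - 1*(-38198) = 53 + 38198 = 38251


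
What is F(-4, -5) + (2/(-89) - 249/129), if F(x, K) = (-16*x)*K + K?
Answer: -1251248/3827 ≈ -326.95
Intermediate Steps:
F(x, K) = K - 16*K*x (F(x, K) = -16*K*x + K = K - 16*K*x)
F(-4, -5) + (2/(-89) - 249/129) = -5*(1 - 16*(-4)) + (2/(-89) - 249/129) = -5*(1 + 64) + (2*(-1/89) - 249*1/129) = -5*65 + (-2/89 - 83/43) = -325 - 7473/3827 = -1251248/3827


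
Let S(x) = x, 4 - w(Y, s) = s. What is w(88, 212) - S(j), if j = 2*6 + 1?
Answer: -221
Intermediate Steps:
w(Y, s) = 4 - s
j = 13 (j = 12 + 1 = 13)
w(88, 212) - S(j) = (4 - 1*212) - 1*13 = (4 - 212) - 13 = -208 - 13 = -221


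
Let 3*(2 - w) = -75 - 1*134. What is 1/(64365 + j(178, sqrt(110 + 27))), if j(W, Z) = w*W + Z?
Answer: 694095/53529761992 - 9*sqrt(137)/53529761992 ≈ 1.2965e-5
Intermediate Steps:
w = 215/3 (w = 2 - (-75 - 1*134)/3 = 2 - (-75 - 134)/3 = 2 - 1/3*(-209) = 2 + 209/3 = 215/3 ≈ 71.667)
j(W, Z) = Z + 215*W/3 (j(W, Z) = 215*W/3 + Z = Z + 215*W/3)
1/(64365 + j(178, sqrt(110 + 27))) = 1/(64365 + (sqrt(110 + 27) + (215/3)*178)) = 1/(64365 + (sqrt(137) + 38270/3)) = 1/(64365 + (38270/3 + sqrt(137))) = 1/(231365/3 + sqrt(137))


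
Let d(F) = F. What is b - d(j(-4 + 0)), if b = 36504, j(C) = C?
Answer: 36508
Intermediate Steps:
b - d(j(-4 + 0)) = 36504 - (-4 + 0) = 36504 - 1*(-4) = 36504 + 4 = 36508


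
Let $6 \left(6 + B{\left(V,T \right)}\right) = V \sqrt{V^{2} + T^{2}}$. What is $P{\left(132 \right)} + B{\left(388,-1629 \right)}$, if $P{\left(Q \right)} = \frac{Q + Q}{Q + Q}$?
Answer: $-5 + \frac{194 \sqrt{2804185}}{3} \approx 1.0828 \cdot 10^{5}$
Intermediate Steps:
$B{\left(V,T \right)} = -6 + \frac{V \sqrt{T^{2} + V^{2}}}{6}$ ($B{\left(V,T \right)} = -6 + \frac{V \sqrt{V^{2} + T^{2}}}{6} = -6 + \frac{V \sqrt{T^{2} + V^{2}}}{6}$)
$P{\left(Q \right)} = 1$ ($P{\left(Q \right)} = \frac{2 Q}{2 Q} = 2 Q \frac{1}{2 Q} = 1$)
$P{\left(132 \right)} + B{\left(388,-1629 \right)} = 1 - \left(6 - \frac{194 \sqrt{\left(-1629\right)^{2} + 388^{2}}}{3}\right) = 1 - \left(6 - \frac{194 \sqrt{2653641 + 150544}}{3}\right) = 1 - \left(6 - \frac{194 \sqrt{2804185}}{3}\right) = -5 + \frac{194 \sqrt{2804185}}{3}$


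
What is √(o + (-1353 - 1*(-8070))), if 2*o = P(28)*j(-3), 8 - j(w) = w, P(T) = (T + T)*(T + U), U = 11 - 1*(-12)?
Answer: 5*√897 ≈ 149.75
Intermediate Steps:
U = 23 (U = 11 + 12 = 23)
P(T) = 2*T*(23 + T) (P(T) = (T + T)*(T + 23) = (2*T)*(23 + T) = 2*T*(23 + T))
j(w) = 8 - w
o = 15708 (o = ((2*28*(23 + 28))*(8 - 1*(-3)))/2 = ((2*28*51)*(8 + 3))/2 = (2856*11)/2 = (½)*31416 = 15708)
√(o + (-1353 - 1*(-8070))) = √(15708 + (-1353 - 1*(-8070))) = √(15708 + (-1353 + 8070)) = √(15708 + 6717) = √22425 = 5*√897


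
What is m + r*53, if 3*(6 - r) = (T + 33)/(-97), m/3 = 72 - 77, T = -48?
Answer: 29126/97 ≈ 300.27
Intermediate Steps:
m = -15 (m = 3*(72 - 77) = 3*(-5) = -15)
r = 577/97 (r = 6 - (-48 + 33)/(3*(-97)) = 6 - (-5)*(-1)/97 = 6 - ⅓*15/97 = 6 - 5/97 = 577/97 ≈ 5.9485)
m + r*53 = -15 + (577/97)*53 = -15 + 30581/97 = 29126/97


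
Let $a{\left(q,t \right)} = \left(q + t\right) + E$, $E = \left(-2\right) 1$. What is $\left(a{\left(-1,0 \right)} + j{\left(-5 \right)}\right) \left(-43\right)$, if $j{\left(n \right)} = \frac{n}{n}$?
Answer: $86$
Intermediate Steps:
$j{\left(n \right)} = 1$
$E = -2$
$a{\left(q,t \right)} = -2 + q + t$ ($a{\left(q,t \right)} = \left(q + t\right) - 2 = -2 + q + t$)
$\left(a{\left(-1,0 \right)} + j{\left(-5 \right)}\right) \left(-43\right) = \left(\left(-2 - 1 + 0\right) + 1\right) \left(-43\right) = \left(-3 + 1\right) \left(-43\right) = \left(-2\right) \left(-43\right) = 86$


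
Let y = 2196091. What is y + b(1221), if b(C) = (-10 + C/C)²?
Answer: 2196172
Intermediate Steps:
b(C) = 81 (b(C) = (-10 + 1)² = (-9)² = 81)
y + b(1221) = 2196091 + 81 = 2196172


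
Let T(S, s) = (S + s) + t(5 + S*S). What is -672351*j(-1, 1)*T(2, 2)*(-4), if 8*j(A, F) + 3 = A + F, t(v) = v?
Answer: -26221689/2 ≈ -1.3111e+7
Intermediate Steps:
T(S, s) = 5 + S + s + S**2 (T(S, s) = (S + s) + (5 + S*S) = (S + s) + (5 + S**2) = 5 + S + s + S**2)
j(A, F) = -3/8 + A/8 + F/8 (j(A, F) = -3/8 + (A + F)/8 = -3/8 + (A/8 + F/8) = -3/8 + A/8 + F/8)
-672351*j(-1, 1)*T(2, 2)*(-4) = -672351*(-3/8 + (1/8)*(-1) + (1/8)*1)*(5 + 2 + 2 + 2**2)*(-4) = -672351*(-3/8 - 1/8 + 1/8)*(5 + 2 + 2 + 4)*(-4) = -672351*(-3/8*13)*(-4) = -(-26221689)*(-4)/8 = -672351*39/2 = -26221689/2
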